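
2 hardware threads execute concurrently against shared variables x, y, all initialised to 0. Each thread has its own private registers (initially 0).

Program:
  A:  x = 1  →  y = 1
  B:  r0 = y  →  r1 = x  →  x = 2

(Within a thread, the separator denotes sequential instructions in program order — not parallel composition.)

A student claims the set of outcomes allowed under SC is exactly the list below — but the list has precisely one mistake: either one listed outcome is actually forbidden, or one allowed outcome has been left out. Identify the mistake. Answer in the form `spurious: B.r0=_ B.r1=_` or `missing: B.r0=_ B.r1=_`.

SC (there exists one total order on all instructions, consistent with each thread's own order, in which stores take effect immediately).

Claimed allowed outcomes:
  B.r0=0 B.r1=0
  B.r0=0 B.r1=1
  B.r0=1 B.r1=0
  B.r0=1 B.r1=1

outcome vector order: (B.r0,B.r1)
SC: 3 outcomes — {(0,0); (0,1); (1,1)}
claimed∖SC = {(1,0)}

spurious: B.r0=1 B.r1=0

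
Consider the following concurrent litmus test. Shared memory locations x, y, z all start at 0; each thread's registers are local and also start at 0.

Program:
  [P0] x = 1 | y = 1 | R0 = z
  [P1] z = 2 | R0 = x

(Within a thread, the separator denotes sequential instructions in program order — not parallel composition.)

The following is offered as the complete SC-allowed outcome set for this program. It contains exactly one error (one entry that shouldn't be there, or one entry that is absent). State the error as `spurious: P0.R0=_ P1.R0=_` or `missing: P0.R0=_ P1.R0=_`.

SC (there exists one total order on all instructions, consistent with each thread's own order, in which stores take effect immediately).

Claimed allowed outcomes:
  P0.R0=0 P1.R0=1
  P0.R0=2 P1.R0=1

outcome vector order: (P0.R0,P1.R0)
under SC → 01 20 21
SC∖claimed = {20}

missing: P0.R0=2 P1.R0=0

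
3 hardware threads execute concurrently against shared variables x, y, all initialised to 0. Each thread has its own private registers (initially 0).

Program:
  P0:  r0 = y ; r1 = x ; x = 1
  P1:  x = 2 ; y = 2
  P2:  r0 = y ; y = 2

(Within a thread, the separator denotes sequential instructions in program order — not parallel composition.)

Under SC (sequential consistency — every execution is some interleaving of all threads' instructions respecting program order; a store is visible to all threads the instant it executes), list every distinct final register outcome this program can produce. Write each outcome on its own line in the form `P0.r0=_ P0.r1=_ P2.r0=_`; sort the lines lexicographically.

outcome vector order: (P0.r0,P0.r1,P2.r0)
|SC outcomes| = 7

P0.r0=0 P0.r1=0 P2.r0=0
P0.r0=0 P0.r1=0 P2.r0=2
P0.r0=0 P0.r1=2 P2.r0=0
P0.r0=0 P0.r1=2 P2.r0=2
P0.r0=2 P0.r1=0 P2.r0=0
P0.r0=2 P0.r1=2 P2.r0=0
P0.r0=2 P0.r1=2 P2.r0=2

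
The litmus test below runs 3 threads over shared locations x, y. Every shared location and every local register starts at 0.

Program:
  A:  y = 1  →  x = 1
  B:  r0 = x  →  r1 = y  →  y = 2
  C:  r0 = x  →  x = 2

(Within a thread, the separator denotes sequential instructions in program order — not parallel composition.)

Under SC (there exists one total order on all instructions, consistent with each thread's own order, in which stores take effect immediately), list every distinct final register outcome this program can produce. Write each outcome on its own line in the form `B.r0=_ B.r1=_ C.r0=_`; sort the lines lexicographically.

outcome vector order: (B.r0,B.r1,C.r0)
|SC outcomes| = 9

B.r0=0 B.r1=0 C.r0=0
B.r0=0 B.r1=0 C.r0=1
B.r0=0 B.r1=1 C.r0=0
B.r0=0 B.r1=1 C.r0=1
B.r0=1 B.r1=1 C.r0=0
B.r0=1 B.r1=1 C.r0=1
B.r0=2 B.r1=0 C.r0=0
B.r0=2 B.r1=1 C.r0=0
B.r0=2 B.r1=1 C.r0=1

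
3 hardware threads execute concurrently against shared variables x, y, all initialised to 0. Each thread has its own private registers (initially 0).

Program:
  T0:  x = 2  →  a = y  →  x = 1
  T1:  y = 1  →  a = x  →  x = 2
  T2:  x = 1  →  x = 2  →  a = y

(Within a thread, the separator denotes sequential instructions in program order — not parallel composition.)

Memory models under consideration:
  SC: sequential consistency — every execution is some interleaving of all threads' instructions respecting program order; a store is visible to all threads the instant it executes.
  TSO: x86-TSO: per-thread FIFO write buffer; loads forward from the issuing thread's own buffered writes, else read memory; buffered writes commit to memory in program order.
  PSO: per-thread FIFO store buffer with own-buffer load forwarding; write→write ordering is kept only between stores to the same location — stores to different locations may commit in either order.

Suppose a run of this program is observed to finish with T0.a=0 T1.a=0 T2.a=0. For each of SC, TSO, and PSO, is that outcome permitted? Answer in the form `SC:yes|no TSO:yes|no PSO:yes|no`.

outcome vector order: (T0.a,T1.a,T2.a)
SC: 9 outcomes — {(0,1,0) (0,1,1) (0,2,0) (0,2,1) (1,0,1) (1,1,0) (1,1,1) (1,2,0) (1,2,1)}
TSO: 12 outcomes — {(0,0,0) (0,0,1) (0,1,0) (0,1,1) (0,2,0) (0,2,1) (1,0,0) (1,0,1) (1,1,0) (1,1,1) (1,2,0) (1,2,1)}
PSO: 12 outcomes — {(0,0,0) (0,0,1) (0,1,0) (0,1,1) (0,2,0) (0,2,1) (1,0,0) (1,0,1) (1,1,0) (1,1,1) (1,2,0) (1,2,1)}
target (0,0,0) ∈ {TSO,PSO}

SC:no TSO:yes PSO:yes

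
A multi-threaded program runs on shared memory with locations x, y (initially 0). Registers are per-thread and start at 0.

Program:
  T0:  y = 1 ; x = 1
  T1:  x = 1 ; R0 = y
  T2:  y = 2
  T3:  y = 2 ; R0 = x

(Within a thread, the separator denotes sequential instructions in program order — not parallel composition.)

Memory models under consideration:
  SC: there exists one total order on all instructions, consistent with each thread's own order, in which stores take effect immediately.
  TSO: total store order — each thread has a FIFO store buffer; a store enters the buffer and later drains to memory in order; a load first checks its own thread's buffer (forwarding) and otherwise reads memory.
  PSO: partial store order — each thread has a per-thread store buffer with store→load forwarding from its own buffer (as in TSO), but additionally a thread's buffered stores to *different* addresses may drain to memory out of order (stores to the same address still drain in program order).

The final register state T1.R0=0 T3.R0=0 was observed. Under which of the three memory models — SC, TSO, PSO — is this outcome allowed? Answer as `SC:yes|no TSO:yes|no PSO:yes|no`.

SC:no TSO:yes PSO:yes

outcome vector order: (T1.R0,T3.R0)
under SC → <0 1>, <1 0>, <1 1>, <2 0>, <2 1>
under TSO → <0 0>, <0 1>, <1 0>, <1 1>, <2 0>, <2 1>
under PSO → <0 0>, <0 1>, <1 0>, <1 1>, <2 0>, <2 1>
target <0 0> ∈ {TSO,PSO}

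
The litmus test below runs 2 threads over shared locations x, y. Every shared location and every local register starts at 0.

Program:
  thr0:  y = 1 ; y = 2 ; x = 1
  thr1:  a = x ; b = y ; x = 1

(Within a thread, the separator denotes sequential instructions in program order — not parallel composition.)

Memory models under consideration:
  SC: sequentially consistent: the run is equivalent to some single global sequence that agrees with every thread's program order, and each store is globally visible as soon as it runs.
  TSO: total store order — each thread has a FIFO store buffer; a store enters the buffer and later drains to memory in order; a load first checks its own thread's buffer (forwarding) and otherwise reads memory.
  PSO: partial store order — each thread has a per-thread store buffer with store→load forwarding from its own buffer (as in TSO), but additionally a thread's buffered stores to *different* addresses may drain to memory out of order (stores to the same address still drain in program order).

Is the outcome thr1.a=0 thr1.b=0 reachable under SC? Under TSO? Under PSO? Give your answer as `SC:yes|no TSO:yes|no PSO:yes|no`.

outcome vector order: (thr1.a,thr1.b)
[SC] allowed = {<0 0> <0 1> <0 2> <1 2>}
[TSO] allowed = {<0 0> <0 1> <0 2> <1 2>}
[PSO] allowed = {<0 0> <0 1> <0 2> <1 0> <1 1> <1 2>}
target <0 0> ∈ {SC,TSO,PSO}

SC:yes TSO:yes PSO:yes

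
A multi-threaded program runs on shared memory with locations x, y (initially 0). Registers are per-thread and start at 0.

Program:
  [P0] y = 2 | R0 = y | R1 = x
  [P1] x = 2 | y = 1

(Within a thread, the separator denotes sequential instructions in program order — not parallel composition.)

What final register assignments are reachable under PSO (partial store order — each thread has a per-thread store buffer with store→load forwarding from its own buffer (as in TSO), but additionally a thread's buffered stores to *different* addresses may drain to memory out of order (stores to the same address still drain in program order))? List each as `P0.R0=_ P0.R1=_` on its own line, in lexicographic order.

P0.R0=1 P0.R1=0
P0.R0=1 P0.R1=2
P0.R0=2 P0.R1=0
P0.R0=2 P0.R1=2

outcome vector order: (P0.R0,P0.R1)
|PSO outcomes| = 4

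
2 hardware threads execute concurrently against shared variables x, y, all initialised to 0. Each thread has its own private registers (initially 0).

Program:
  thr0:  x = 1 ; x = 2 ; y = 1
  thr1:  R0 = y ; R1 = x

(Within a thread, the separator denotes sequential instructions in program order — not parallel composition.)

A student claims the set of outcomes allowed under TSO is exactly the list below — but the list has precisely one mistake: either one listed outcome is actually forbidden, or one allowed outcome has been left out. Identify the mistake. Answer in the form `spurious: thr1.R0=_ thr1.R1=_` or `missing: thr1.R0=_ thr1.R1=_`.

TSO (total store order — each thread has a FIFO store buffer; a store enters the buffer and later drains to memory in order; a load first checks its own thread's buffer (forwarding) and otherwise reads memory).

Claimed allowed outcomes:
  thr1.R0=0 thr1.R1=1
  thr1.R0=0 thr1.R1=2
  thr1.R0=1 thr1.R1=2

outcome vector order: (thr1.R0,thr1.R1)
TSO (4): <0 0> <0 1> <0 2> <1 2>
TSO∖claimed = {<0 0>}

missing: thr1.R0=0 thr1.R1=0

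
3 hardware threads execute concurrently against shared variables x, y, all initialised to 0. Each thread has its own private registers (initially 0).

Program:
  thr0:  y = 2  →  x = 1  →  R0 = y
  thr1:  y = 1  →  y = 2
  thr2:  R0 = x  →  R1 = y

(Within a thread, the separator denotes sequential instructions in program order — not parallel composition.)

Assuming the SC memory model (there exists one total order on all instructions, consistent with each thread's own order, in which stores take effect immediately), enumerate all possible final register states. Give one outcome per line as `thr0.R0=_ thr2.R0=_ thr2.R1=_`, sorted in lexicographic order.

outcome vector order: (thr0.R0,thr2.R0,thr2.R1)
|SC outcomes| = 10

thr0.R0=1 thr2.R0=0 thr2.R1=0
thr0.R0=1 thr2.R0=0 thr2.R1=1
thr0.R0=1 thr2.R0=0 thr2.R1=2
thr0.R0=1 thr2.R0=1 thr2.R1=1
thr0.R0=1 thr2.R0=1 thr2.R1=2
thr0.R0=2 thr2.R0=0 thr2.R1=0
thr0.R0=2 thr2.R0=0 thr2.R1=1
thr0.R0=2 thr2.R0=0 thr2.R1=2
thr0.R0=2 thr2.R0=1 thr2.R1=1
thr0.R0=2 thr2.R0=1 thr2.R1=2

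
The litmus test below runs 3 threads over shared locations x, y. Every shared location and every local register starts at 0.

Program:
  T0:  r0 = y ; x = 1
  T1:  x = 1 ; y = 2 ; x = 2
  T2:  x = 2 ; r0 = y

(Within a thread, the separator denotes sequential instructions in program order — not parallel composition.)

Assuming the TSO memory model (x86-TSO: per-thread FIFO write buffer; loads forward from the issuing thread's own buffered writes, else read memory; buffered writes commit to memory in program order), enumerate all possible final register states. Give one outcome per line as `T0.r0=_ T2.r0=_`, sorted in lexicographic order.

T0.r0=0 T2.r0=0
T0.r0=0 T2.r0=2
T0.r0=2 T2.r0=0
T0.r0=2 T2.r0=2

outcome vector order: (T0.r0,T2.r0)
|TSO outcomes| = 4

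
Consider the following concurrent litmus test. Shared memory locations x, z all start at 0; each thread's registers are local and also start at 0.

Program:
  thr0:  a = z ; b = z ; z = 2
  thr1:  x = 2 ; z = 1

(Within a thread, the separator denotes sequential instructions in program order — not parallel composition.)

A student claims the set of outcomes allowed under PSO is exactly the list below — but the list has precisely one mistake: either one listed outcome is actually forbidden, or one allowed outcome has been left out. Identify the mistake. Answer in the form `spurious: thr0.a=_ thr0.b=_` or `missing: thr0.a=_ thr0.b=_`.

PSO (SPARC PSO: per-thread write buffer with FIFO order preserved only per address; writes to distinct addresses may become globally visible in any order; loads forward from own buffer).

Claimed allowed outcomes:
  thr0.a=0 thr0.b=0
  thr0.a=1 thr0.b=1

missing: thr0.a=0 thr0.b=1

outcome vector order: (thr0.a,thr0.b)
under PSO → (0,0), (0,1), (1,1)
PSO∖claimed = {(0,1)}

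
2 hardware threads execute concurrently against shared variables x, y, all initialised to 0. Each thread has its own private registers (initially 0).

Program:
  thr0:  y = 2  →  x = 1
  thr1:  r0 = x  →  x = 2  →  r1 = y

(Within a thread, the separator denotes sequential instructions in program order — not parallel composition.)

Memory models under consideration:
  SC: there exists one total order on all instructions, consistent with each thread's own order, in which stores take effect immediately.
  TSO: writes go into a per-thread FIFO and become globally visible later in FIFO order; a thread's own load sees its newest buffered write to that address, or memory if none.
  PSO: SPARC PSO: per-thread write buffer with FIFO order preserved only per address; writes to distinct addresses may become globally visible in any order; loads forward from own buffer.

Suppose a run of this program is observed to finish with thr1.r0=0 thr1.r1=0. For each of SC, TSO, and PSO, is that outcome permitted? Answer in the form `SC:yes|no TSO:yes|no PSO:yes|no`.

outcome vector order: (thr1.r0,thr1.r1)
[SC] allowed = {00 02 12}
[TSO] allowed = {00 02 12}
[PSO] allowed = {00 02 10 12}
target 00 ∈ {SC,TSO,PSO}

SC:yes TSO:yes PSO:yes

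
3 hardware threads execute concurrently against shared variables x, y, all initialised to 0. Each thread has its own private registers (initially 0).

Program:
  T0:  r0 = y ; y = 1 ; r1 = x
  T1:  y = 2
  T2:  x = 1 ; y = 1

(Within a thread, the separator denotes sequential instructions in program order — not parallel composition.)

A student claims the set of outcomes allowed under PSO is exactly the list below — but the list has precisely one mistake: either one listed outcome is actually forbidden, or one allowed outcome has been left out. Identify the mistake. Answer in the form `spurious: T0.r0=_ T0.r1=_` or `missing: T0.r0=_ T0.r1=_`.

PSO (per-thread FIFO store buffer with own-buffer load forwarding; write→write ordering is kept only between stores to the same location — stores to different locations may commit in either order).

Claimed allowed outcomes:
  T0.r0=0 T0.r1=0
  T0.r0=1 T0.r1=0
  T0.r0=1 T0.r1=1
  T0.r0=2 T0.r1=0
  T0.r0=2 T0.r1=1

outcome vector order: (T0.r0,T0.r1)
[PSO] allowed = {00, 01, 10, 11, 20, 21}
PSO∖claimed = {01}

missing: T0.r0=0 T0.r1=1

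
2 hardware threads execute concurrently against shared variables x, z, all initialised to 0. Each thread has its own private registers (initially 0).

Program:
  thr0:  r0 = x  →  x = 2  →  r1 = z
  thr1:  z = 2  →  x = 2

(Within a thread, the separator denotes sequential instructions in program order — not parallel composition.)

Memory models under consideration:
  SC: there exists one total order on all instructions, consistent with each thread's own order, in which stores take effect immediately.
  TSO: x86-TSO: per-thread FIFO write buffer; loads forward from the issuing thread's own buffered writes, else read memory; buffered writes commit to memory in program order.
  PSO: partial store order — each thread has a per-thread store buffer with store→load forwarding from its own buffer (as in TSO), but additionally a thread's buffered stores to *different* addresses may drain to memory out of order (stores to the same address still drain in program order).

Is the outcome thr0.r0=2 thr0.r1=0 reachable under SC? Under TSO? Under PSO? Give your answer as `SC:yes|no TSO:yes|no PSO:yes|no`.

outcome vector order: (thr0.r0,thr0.r1)
SC (3): (0,0), (0,2), (2,2)
TSO (3): (0,0), (0,2), (2,2)
PSO (4): (0,0), (0,2), (2,0), (2,2)
target (2,0) ∈ {PSO}

SC:no TSO:no PSO:yes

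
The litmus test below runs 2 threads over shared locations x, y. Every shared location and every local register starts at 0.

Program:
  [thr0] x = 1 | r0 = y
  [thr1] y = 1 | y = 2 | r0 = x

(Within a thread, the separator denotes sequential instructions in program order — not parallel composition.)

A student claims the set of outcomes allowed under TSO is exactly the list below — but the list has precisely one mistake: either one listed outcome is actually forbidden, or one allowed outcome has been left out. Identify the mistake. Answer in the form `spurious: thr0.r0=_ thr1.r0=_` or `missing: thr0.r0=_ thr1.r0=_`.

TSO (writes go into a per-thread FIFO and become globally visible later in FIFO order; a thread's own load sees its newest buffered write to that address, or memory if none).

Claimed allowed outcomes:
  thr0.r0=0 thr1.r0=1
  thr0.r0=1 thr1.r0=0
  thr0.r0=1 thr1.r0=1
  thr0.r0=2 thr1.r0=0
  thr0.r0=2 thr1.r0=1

outcome vector order: (thr0.r0,thr1.r0)
[TSO] allowed = {00, 01, 10, 11, 20, 21}
TSO∖claimed = {00}

missing: thr0.r0=0 thr1.r0=0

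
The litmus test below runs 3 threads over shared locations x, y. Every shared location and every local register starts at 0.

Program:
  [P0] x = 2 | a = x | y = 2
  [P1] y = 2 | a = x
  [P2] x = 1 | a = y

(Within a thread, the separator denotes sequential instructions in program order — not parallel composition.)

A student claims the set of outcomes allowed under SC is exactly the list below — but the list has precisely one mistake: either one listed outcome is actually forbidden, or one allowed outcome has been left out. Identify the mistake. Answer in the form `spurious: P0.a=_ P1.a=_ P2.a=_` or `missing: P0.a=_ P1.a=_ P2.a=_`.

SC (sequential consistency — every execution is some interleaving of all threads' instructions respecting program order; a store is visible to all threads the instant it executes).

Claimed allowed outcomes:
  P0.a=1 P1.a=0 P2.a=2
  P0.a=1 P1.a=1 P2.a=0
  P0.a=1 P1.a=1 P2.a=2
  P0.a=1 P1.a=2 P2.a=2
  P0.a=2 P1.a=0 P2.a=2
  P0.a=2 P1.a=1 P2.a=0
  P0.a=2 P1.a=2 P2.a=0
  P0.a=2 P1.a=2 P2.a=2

missing: P0.a=2 P1.a=1 P2.a=2

outcome vector order: (P0.a,P1.a,P2.a)
under SC → (1,0,2); (1,1,0); (1,1,2); (1,2,2); (2,0,2); (2,1,0); (2,1,2); (2,2,0); (2,2,2)
SC∖claimed = {(2,1,2)}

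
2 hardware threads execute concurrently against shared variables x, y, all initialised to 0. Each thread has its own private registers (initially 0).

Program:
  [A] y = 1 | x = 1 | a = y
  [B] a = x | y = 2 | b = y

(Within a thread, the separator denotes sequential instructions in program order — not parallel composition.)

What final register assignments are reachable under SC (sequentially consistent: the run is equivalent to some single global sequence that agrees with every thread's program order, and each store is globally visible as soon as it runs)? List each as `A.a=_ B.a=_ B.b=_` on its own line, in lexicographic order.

A.a=1 B.a=0 B.b=1
A.a=1 B.a=0 B.b=2
A.a=1 B.a=1 B.b=2
A.a=2 B.a=0 B.b=2
A.a=2 B.a=1 B.b=2

outcome vector order: (A.a,B.a,B.b)
|SC outcomes| = 5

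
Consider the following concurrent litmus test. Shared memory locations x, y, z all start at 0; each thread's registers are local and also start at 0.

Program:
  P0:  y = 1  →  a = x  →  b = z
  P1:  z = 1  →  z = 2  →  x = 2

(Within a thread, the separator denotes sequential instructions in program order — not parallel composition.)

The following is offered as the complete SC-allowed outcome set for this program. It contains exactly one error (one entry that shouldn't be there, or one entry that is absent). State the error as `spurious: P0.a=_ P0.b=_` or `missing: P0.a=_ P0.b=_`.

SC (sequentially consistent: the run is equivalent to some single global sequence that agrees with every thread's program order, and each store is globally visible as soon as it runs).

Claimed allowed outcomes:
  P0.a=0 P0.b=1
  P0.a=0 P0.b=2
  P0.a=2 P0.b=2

missing: P0.a=0 P0.b=0

outcome vector order: (P0.a,P0.b)
under SC → (0,0) (0,1) (0,2) (2,2)
SC∖claimed = {(0,0)}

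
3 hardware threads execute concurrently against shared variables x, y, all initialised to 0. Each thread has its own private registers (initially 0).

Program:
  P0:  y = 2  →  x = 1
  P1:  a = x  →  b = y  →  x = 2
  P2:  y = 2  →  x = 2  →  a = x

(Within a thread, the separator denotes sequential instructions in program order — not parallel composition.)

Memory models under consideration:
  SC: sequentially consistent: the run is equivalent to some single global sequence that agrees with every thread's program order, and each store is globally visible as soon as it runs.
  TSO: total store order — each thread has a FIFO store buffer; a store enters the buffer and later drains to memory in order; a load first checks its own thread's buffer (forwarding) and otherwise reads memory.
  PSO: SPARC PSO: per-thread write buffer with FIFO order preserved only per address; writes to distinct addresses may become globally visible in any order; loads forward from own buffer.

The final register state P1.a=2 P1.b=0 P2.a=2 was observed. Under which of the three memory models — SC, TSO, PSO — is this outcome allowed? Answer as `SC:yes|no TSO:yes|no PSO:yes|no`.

outcome vector order: (P1.a,P1.b,P2.a)
SC (8): <0 0 1>; <0 0 2>; <0 2 1>; <0 2 2>; <1 2 1>; <1 2 2>; <2 2 1>; <2 2 2>
TSO (8): <0 0 1>; <0 0 2>; <0 2 1>; <0 2 2>; <1 2 1>; <1 2 2>; <2 2 1>; <2 2 2>
PSO (12): <0 0 1>; <0 0 2>; <0 2 1>; <0 2 2>; <1 0 1>; <1 0 2>; <1 2 1>; <1 2 2>; <2 0 1>; <2 0 2>; <2 2 1>; <2 2 2>
target <2 0 2> ∈ {PSO}

SC:no TSO:no PSO:yes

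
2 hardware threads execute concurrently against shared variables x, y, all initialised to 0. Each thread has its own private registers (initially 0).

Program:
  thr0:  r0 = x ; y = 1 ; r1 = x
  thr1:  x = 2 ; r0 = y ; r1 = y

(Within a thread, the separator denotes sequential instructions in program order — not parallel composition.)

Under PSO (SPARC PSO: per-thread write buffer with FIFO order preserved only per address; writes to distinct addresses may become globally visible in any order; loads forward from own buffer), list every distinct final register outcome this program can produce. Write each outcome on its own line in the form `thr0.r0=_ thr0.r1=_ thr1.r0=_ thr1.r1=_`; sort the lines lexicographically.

thr0.r0=0 thr0.r1=0 thr1.r0=0 thr1.r1=0
thr0.r0=0 thr0.r1=0 thr1.r0=0 thr1.r1=1
thr0.r0=0 thr0.r1=0 thr1.r0=1 thr1.r1=1
thr0.r0=0 thr0.r1=2 thr1.r0=0 thr1.r1=0
thr0.r0=0 thr0.r1=2 thr1.r0=0 thr1.r1=1
thr0.r0=0 thr0.r1=2 thr1.r0=1 thr1.r1=1
thr0.r0=2 thr0.r1=2 thr1.r0=0 thr1.r1=0
thr0.r0=2 thr0.r1=2 thr1.r0=0 thr1.r1=1
thr0.r0=2 thr0.r1=2 thr1.r0=1 thr1.r1=1

outcome vector order: (thr0.r0,thr0.r1,thr1.r0,thr1.r1)
|PSO outcomes| = 9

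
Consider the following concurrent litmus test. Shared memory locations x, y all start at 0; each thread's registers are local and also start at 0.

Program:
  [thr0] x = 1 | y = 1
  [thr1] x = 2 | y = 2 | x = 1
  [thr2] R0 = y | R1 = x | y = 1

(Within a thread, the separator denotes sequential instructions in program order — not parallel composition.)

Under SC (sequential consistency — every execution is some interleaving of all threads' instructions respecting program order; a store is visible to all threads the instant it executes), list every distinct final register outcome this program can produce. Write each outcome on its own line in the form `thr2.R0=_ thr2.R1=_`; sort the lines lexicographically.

outcome vector order: (thr2.R0,thr2.R1)
|SC outcomes| = 7

thr2.R0=0 thr2.R1=0
thr2.R0=0 thr2.R1=1
thr2.R0=0 thr2.R1=2
thr2.R0=1 thr2.R1=1
thr2.R0=1 thr2.R1=2
thr2.R0=2 thr2.R1=1
thr2.R0=2 thr2.R1=2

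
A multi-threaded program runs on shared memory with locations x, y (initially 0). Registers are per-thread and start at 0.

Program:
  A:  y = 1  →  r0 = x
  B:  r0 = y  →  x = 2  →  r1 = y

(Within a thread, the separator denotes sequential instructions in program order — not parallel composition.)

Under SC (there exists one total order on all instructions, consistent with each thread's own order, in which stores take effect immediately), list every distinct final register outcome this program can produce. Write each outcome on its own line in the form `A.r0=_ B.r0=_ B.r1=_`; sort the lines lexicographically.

outcome vector order: (A.r0,B.r0,B.r1)
|SC outcomes| = 5

A.r0=0 B.r0=0 B.r1=1
A.r0=0 B.r0=1 B.r1=1
A.r0=2 B.r0=0 B.r1=0
A.r0=2 B.r0=0 B.r1=1
A.r0=2 B.r0=1 B.r1=1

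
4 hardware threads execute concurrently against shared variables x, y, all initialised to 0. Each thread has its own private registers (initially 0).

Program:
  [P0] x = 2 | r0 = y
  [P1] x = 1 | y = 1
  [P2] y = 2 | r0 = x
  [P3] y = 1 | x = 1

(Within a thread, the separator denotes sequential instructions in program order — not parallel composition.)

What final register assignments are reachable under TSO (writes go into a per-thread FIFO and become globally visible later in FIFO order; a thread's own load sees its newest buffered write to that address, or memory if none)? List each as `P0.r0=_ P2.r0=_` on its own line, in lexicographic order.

outcome vector order: (P0.r0,P2.r0)
|TSO outcomes| = 9

P0.r0=0 P2.r0=0
P0.r0=0 P2.r0=1
P0.r0=0 P2.r0=2
P0.r0=1 P2.r0=0
P0.r0=1 P2.r0=1
P0.r0=1 P2.r0=2
P0.r0=2 P2.r0=0
P0.r0=2 P2.r0=1
P0.r0=2 P2.r0=2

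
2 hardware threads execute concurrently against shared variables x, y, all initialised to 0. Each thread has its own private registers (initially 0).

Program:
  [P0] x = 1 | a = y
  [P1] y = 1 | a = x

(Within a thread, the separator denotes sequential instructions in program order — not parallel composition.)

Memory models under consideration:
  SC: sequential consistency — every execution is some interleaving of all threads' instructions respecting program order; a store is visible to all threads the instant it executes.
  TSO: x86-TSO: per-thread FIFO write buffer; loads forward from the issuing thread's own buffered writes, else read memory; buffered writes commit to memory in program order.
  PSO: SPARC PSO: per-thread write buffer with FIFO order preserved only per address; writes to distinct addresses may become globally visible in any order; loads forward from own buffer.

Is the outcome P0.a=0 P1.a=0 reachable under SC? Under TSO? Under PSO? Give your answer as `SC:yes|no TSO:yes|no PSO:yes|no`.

SC:no TSO:yes PSO:yes

outcome vector order: (P0.a,P1.a)
[SC] allowed = {(0,1), (1,0), (1,1)}
[TSO] allowed = {(0,0), (0,1), (1,0), (1,1)}
[PSO] allowed = {(0,0), (0,1), (1,0), (1,1)}
target (0,0) ∈ {TSO,PSO}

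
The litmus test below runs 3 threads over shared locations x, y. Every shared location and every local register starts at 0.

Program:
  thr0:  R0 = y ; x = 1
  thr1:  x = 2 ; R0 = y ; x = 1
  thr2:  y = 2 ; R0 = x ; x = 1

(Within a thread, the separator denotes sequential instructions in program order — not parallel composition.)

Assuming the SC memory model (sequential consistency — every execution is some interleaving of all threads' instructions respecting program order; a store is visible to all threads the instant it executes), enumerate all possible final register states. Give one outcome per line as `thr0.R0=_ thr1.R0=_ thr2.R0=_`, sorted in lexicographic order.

thr0.R0=0 thr1.R0=0 thr2.R0=1
thr0.R0=0 thr1.R0=0 thr2.R0=2
thr0.R0=0 thr1.R0=2 thr2.R0=0
thr0.R0=0 thr1.R0=2 thr2.R0=1
thr0.R0=0 thr1.R0=2 thr2.R0=2
thr0.R0=2 thr1.R0=0 thr2.R0=1
thr0.R0=2 thr1.R0=0 thr2.R0=2
thr0.R0=2 thr1.R0=2 thr2.R0=0
thr0.R0=2 thr1.R0=2 thr2.R0=1
thr0.R0=2 thr1.R0=2 thr2.R0=2

outcome vector order: (thr0.R0,thr1.R0,thr2.R0)
|SC outcomes| = 10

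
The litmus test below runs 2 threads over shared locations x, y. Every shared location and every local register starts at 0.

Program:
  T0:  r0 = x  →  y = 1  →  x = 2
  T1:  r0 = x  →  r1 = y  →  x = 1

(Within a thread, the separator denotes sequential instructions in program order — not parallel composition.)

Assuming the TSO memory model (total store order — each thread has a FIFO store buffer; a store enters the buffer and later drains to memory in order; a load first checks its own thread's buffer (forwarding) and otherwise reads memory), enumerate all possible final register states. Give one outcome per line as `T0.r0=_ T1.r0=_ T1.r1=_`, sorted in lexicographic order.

outcome vector order: (T0.r0,T1.r0,T1.r1)
|TSO outcomes| = 4

T0.r0=0 T1.r0=0 T1.r1=0
T0.r0=0 T1.r0=0 T1.r1=1
T0.r0=0 T1.r0=2 T1.r1=1
T0.r0=1 T1.r0=0 T1.r1=0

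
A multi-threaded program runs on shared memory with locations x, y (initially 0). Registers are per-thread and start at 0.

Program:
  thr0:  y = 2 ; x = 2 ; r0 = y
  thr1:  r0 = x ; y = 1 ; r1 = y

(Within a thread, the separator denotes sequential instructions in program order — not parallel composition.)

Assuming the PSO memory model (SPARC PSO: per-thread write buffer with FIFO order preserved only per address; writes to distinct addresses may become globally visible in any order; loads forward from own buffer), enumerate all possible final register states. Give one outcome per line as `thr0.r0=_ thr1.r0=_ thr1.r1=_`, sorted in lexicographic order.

outcome vector order: (thr0.r0,thr1.r0,thr1.r1)
|PSO outcomes| = 6

thr0.r0=1 thr1.r0=0 thr1.r1=1
thr0.r0=1 thr1.r0=2 thr1.r1=1
thr0.r0=2 thr1.r0=0 thr1.r1=1
thr0.r0=2 thr1.r0=0 thr1.r1=2
thr0.r0=2 thr1.r0=2 thr1.r1=1
thr0.r0=2 thr1.r0=2 thr1.r1=2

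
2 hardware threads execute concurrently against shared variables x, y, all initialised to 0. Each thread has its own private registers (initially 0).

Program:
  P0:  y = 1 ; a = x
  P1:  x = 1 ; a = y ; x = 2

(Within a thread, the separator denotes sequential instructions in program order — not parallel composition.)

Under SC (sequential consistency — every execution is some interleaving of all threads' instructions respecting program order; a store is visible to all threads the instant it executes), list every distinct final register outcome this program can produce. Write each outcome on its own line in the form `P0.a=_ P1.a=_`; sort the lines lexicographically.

P0.a=0 P1.a=1
P0.a=1 P1.a=0
P0.a=1 P1.a=1
P0.a=2 P1.a=0
P0.a=2 P1.a=1

outcome vector order: (P0.a,P1.a)
|SC outcomes| = 5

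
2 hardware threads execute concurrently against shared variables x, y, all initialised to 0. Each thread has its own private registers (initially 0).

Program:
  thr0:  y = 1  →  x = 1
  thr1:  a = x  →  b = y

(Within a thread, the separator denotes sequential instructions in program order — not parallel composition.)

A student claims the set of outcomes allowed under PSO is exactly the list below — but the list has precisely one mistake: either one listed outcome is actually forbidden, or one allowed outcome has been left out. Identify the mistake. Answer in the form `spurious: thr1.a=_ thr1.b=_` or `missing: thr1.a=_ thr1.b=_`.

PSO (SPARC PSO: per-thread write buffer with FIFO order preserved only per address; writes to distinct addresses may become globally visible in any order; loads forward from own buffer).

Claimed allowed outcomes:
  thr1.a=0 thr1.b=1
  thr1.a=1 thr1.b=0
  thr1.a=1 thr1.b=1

outcome vector order: (thr1.a,thr1.b)
PSO (4): 00, 01, 10, 11
PSO∖claimed = {00}

missing: thr1.a=0 thr1.b=0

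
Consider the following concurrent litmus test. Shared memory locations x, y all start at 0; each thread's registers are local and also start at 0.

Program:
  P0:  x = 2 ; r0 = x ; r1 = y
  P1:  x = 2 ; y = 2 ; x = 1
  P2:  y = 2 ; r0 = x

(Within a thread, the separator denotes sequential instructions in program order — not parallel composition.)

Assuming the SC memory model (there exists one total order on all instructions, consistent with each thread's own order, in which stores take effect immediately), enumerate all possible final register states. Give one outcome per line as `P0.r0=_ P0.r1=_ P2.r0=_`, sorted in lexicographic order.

P0.r0=1 P0.r1=2 P2.r0=0
P0.r0=1 P0.r1=2 P2.r0=1
P0.r0=1 P0.r1=2 P2.r0=2
P0.r0=2 P0.r1=0 P2.r0=1
P0.r0=2 P0.r1=0 P2.r0=2
P0.r0=2 P0.r1=2 P2.r0=0
P0.r0=2 P0.r1=2 P2.r0=1
P0.r0=2 P0.r1=2 P2.r0=2

outcome vector order: (P0.r0,P0.r1,P2.r0)
|SC outcomes| = 8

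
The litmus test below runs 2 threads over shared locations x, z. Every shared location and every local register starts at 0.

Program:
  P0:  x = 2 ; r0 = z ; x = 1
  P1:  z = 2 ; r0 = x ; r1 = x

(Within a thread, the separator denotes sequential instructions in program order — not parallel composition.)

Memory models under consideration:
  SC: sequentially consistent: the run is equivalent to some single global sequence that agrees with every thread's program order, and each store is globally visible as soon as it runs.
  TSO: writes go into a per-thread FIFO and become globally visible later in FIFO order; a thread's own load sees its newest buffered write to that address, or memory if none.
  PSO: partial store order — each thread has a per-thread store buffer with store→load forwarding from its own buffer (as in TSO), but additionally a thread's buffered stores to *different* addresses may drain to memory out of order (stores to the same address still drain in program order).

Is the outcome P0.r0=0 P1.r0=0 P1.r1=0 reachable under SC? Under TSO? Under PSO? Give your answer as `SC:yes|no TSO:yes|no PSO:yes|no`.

outcome vector order: (P0.r0,P1.r0,P1.r1)
[SC] allowed = {<0 1 1>; <0 2 1>; <0 2 2>; <2 0 0>; <2 0 1>; <2 0 2>; <2 1 1>; <2 2 1>; <2 2 2>}
[TSO] allowed = {<0 0 0>; <0 0 1>; <0 0 2>; <0 1 1>; <0 2 1>; <0 2 2>; <2 0 0>; <2 0 1>; <2 0 2>; <2 1 1>; <2 2 1>; <2 2 2>}
[PSO] allowed = {<0 0 0>; <0 0 1>; <0 0 2>; <0 1 1>; <0 2 1>; <0 2 2>; <2 0 0>; <2 0 1>; <2 0 2>; <2 1 1>; <2 2 1>; <2 2 2>}
target <0 0 0> ∈ {TSO,PSO}

SC:no TSO:yes PSO:yes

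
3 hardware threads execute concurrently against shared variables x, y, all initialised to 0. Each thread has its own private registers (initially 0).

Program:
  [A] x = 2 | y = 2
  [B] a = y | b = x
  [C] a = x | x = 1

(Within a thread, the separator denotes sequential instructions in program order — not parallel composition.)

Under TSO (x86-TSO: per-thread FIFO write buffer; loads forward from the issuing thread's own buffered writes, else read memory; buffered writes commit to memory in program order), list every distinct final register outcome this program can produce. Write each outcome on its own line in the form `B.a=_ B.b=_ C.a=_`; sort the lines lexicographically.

B.a=0 B.b=0 C.a=0
B.a=0 B.b=0 C.a=2
B.a=0 B.b=1 C.a=0
B.a=0 B.b=1 C.a=2
B.a=0 B.b=2 C.a=0
B.a=0 B.b=2 C.a=2
B.a=2 B.b=1 C.a=0
B.a=2 B.b=1 C.a=2
B.a=2 B.b=2 C.a=0
B.a=2 B.b=2 C.a=2

outcome vector order: (B.a,B.b,C.a)
|TSO outcomes| = 10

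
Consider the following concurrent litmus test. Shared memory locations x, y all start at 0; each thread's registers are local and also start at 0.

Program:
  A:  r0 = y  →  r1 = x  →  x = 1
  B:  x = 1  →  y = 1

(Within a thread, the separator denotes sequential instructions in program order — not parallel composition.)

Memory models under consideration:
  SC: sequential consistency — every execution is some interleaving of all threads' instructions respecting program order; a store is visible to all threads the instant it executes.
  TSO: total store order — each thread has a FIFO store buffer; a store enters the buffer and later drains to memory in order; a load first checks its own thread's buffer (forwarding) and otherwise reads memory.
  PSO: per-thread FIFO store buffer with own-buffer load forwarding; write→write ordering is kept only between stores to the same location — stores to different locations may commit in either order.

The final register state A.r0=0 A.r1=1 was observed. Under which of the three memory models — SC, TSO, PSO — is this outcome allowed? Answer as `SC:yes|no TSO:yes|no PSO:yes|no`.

outcome vector order: (A.r0,A.r1)
[SC] allowed = {00; 01; 11}
[TSO] allowed = {00; 01; 11}
[PSO] allowed = {00; 01; 10; 11}
target 01 ∈ {SC,TSO,PSO}

SC:yes TSO:yes PSO:yes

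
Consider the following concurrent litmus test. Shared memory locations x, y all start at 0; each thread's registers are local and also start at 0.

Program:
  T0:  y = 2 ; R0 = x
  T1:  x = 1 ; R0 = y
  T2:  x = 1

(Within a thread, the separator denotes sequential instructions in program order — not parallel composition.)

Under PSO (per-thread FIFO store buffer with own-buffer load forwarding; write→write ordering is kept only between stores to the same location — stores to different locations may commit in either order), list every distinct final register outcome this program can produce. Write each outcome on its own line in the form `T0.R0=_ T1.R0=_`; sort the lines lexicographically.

T0.R0=0 T1.R0=0
T0.R0=0 T1.R0=2
T0.R0=1 T1.R0=0
T0.R0=1 T1.R0=2

outcome vector order: (T0.R0,T1.R0)
|PSO outcomes| = 4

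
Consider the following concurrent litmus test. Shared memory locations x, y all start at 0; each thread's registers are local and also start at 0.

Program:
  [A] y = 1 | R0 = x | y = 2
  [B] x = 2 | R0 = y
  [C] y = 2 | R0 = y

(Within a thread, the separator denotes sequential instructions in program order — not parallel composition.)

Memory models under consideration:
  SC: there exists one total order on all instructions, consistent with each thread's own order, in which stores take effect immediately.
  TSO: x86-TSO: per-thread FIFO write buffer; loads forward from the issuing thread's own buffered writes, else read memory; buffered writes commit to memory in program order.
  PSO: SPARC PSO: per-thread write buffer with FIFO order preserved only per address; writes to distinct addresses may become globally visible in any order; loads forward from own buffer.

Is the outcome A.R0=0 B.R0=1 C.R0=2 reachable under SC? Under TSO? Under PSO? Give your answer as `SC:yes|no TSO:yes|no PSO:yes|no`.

outcome vector order: (A.R0,B.R0,C.R0)
[SC] allowed = {0/1/1, 0/1/2, 0/2/1, 0/2/2, 2/0/1, 2/0/2, 2/1/1, 2/1/2, 2/2/1, 2/2/2}
[TSO] allowed = {0/0/1, 0/0/2, 0/1/1, 0/1/2, 0/2/1, 0/2/2, 2/0/1, 2/0/2, 2/1/1, 2/1/2, 2/2/1, 2/2/2}
[PSO] allowed = {0/0/1, 0/0/2, 0/1/1, 0/1/2, 0/2/1, 0/2/2, 2/0/1, 2/0/2, 2/1/1, 2/1/2, 2/2/1, 2/2/2}
target 0/1/2 ∈ {SC,TSO,PSO}

SC:yes TSO:yes PSO:yes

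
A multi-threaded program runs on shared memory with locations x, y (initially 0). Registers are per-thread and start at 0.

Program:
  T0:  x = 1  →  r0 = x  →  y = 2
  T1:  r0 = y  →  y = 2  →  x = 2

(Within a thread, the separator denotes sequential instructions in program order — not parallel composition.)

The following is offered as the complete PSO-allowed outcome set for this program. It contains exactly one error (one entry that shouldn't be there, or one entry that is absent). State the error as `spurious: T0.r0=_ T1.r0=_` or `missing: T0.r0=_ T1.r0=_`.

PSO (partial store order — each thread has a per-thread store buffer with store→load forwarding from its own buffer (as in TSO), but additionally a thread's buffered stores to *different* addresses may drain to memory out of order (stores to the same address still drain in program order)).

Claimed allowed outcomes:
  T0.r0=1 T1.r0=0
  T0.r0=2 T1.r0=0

outcome vector order: (T0.r0,T1.r0)
under PSO → <1 0>; <1 2>; <2 0>
PSO∖claimed = {<1 2>}

missing: T0.r0=1 T1.r0=2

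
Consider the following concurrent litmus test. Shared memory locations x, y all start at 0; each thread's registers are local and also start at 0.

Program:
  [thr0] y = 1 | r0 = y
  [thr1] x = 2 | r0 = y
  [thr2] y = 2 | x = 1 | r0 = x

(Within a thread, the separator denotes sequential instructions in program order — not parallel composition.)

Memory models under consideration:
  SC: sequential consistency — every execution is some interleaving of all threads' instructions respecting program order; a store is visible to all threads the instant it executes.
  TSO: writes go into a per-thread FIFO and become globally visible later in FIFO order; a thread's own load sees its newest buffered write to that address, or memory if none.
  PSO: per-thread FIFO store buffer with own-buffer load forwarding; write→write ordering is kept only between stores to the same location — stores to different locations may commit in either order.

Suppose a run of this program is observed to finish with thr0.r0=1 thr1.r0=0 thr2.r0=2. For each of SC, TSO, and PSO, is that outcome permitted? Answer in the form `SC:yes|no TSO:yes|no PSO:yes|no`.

SC:no TSO:yes PSO:yes

outcome vector order: (thr0.r0,thr1.r0,thr2.r0)
[SC] allowed = {(1,0,1); (1,1,1); (1,1,2); (1,2,1); (1,2,2); (2,0,1); (2,1,1); (2,2,1); (2,2,2)}
[TSO] allowed = {(1,0,1); (1,0,2); (1,1,1); (1,1,2); (1,2,1); (1,2,2); (2,0,1); (2,0,2); (2,1,1); (2,1,2); (2,2,1); (2,2,2)}
[PSO] allowed = {(1,0,1); (1,0,2); (1,1,1); (1,1,2); (1,2,1); (1,2,2); (2,0,1); (2,0,2); (2,1,1); (2,1,2); (2,2,1); (2,2,2)}
target (1,0,2) ∈ {TSO,PSO}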